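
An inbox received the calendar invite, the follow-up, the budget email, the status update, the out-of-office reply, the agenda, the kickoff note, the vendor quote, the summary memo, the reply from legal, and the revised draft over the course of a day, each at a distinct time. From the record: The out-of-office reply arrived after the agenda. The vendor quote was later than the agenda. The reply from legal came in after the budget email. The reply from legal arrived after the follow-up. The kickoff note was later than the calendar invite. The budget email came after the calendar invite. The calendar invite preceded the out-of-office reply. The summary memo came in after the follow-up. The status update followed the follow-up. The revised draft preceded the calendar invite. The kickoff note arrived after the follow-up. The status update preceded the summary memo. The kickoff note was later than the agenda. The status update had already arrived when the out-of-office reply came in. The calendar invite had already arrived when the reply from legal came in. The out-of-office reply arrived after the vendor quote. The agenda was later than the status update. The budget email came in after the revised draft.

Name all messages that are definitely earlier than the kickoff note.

the agenda, the calendar invite, the follow-up, the revised draft, the status update

Directly stated before the kickoff note: the agenda, the calendar invite, and the follow-up.
The revised draft reaches the kickoff note via the revised draft → the calendar invite → the kickoff note.
The status update reaches the kickoff note via the status update → the agenda → the kickoff note.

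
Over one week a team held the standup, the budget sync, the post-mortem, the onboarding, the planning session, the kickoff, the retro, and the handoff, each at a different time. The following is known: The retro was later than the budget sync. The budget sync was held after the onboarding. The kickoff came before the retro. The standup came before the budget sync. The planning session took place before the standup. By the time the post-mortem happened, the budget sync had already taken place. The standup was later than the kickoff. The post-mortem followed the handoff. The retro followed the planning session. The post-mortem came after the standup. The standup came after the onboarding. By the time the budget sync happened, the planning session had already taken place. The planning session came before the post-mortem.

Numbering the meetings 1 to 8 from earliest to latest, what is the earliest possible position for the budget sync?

The kickoff, the onboarding, the planning session, and the standup must all come before the budget sync — 4 forced predecessors.
Nothing else is forced ahead of the budget sync, so its earliest slot is position 4 + 1 = 5.

5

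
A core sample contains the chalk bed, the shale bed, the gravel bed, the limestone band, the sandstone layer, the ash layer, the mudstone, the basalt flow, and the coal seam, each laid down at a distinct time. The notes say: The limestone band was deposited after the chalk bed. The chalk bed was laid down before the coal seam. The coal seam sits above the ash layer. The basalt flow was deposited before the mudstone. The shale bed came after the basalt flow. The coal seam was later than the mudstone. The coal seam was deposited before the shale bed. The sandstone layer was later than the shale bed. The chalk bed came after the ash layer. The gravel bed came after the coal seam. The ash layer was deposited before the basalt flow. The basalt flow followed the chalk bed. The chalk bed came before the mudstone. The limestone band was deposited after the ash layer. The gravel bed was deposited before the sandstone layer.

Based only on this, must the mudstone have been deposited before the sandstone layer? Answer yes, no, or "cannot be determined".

Chain the constraints: the mudstone → the coal seam → the shale bed → the sandstone layer. Each link is directly stated, so the mudstone comes before the sandstone layer.

yes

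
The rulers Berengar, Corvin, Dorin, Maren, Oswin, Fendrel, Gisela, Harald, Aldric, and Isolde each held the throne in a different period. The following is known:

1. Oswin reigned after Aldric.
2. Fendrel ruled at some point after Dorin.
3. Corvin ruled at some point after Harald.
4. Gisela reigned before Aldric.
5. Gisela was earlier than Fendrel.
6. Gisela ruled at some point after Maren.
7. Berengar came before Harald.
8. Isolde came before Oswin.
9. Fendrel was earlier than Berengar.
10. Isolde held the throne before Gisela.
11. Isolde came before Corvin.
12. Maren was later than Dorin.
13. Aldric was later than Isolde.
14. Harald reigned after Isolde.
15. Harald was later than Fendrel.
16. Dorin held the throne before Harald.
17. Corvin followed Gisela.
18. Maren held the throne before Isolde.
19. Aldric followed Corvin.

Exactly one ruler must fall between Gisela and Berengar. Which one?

Fendrel

Tracing the constraints gives Gisela → Fendrel → Berengar, so Fendrel sits after Gisela and before Berengar.
No other ruler is forced both after Gisela and before Berengar.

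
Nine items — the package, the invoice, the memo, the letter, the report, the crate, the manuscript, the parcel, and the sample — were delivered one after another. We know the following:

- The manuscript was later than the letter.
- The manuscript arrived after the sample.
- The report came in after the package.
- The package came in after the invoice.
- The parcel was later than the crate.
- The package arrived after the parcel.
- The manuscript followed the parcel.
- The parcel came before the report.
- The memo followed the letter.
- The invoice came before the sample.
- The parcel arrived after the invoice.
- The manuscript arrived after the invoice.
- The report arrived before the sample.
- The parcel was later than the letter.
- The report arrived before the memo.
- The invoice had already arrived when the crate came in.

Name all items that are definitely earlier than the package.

the crate, the invoice, the letter, the parcel

Directly stated before the package: the invoice and the parcel.
The crate reaches the package via the crate → the parcel → the package.
The letter reaches the package via the letter → the parcel → the package.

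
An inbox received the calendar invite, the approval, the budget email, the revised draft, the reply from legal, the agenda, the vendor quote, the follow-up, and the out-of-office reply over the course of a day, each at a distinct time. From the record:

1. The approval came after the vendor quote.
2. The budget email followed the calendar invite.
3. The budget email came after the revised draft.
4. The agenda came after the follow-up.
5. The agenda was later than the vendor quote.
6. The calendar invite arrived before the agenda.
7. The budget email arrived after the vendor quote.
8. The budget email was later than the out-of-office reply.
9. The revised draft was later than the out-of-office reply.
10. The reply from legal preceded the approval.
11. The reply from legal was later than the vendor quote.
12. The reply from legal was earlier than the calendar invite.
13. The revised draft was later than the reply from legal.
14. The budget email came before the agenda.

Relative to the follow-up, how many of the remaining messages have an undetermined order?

7

Forced after the follow-up: the agenda.
That leaves the approval, the budget email, the calendar invite, the out-of-office reply, the reply from legal, the revised draft, and the vendor quote with no forced order relative to the follow-up — 7.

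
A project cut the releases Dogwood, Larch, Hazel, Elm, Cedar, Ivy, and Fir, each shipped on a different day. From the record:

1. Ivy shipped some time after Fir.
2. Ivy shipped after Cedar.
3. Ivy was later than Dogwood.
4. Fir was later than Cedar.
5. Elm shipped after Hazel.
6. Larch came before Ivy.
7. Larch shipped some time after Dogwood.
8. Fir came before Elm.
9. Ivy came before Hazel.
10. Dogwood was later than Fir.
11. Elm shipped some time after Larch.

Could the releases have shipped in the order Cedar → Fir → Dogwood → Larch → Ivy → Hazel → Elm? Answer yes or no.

yes

Check each stated constraint against the proposed order — e.g. Cedar is ahead of Ivy; Fir is ahead of Elm. Every pair is in the required order; nothing is violated.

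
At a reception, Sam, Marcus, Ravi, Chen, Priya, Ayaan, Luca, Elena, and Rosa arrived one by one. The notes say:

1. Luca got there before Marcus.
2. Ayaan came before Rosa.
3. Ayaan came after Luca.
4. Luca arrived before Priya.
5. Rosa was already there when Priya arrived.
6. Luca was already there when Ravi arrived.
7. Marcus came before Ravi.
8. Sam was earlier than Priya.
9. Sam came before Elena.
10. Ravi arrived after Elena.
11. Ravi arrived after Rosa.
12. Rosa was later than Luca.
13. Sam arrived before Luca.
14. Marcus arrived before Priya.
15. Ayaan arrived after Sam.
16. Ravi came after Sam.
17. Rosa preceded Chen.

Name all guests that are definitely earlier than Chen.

Directly stated before Chen: Rosa.
Ayaan reaches Chen via Ayaan → Rosa → Chen.
Luca reaches Chen via Luca → Rosa → Chen.
Sam reaches Chen via Sam → Luca → Rosa → Chen.
No chain forces Elena (or any of the others) ahead of Chen.

Ayaan, Luca, Rosa, Sam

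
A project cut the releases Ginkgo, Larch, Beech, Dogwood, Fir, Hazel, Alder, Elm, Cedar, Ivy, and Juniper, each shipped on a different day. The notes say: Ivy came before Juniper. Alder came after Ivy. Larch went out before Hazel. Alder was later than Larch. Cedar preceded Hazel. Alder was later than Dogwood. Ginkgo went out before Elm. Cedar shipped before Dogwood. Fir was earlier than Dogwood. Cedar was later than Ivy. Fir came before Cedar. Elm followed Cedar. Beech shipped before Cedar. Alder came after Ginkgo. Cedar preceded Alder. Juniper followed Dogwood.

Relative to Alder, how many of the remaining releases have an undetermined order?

Forced before Alder: Beech, Cedar, Dogwood, Fir, Ginkgo, Ivy, and Larch.
That leaves Elm, Hazel, and Juniper with no forced order relative to Alder — 3.

3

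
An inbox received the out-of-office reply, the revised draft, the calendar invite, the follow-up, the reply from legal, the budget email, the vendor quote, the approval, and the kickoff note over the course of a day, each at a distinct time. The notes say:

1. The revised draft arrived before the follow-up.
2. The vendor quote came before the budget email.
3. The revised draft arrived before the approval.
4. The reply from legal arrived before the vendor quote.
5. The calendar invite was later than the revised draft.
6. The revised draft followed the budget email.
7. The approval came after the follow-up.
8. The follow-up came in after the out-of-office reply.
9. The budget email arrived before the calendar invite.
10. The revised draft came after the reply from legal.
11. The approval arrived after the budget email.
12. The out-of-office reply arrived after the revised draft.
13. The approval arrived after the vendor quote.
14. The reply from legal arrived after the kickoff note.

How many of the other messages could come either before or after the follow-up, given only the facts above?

1

Forced before the follow-up: the budget email, the kickoff note, the out-of-office reply, the reply from legal, the revised draft, and the vendor quote; forced after the follow-up: the approval.
That leaves the calendar invite with no forced order relative to the follow-up — 1.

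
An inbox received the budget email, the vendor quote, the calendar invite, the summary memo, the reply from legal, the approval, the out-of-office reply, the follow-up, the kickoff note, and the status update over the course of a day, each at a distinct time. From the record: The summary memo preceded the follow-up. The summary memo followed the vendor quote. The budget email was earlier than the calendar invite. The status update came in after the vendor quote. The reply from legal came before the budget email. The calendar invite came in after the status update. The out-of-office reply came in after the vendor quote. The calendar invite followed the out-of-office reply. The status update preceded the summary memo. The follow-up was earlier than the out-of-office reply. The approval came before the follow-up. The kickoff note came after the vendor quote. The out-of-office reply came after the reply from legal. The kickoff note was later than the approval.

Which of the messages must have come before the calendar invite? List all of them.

Directly stated before the calendar invite: the budget email, the out-of-office reply, and the status update.
The approval reaches the calendar invite via the approval → the follow-up → the out-of-office reply → the calendar invite.
The follow-up reaches the calendar invite via the follow-up → the out-of-office reply → the calendar invite.
The reply from legal reaches the calendar invite via the reply from legal → the out-of-office reply → the calendar invite.
Likewise the summary memo and the vendor quote each reach the calendar invite by chaining the stated constraints.
No chain forces the kickoff note ahead of the calendar invite.

the approval, the budget email, the follow-up, the out-of-office reply, the reply from legal, the status update, the summary memo, the vendor quote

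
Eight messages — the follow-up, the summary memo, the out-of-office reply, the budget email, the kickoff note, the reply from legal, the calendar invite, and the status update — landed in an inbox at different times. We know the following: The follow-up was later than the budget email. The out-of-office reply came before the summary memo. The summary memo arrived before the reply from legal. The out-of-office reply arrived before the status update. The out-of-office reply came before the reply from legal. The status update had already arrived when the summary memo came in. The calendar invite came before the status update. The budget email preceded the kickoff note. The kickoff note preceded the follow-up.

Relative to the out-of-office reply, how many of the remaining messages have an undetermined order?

4

Forced after the out-of-office reply: the reply from legal, the status update, and the summary memo.
That leaves the budget email, the calendar invite, the follow-up, and the kickoff note with no forced order relative to the out-of-office reply — 4.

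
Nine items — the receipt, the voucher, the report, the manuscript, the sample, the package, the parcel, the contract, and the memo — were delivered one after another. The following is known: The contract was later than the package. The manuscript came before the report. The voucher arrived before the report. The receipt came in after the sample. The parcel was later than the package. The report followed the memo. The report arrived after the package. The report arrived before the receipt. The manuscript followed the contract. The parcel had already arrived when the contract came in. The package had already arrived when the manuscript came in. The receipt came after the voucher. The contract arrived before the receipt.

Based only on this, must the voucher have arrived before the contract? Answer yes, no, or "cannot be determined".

No chain of stated constraints runs from the voucher to the contract, and none runs from the contract to the voucher either.
So the relative order of the voucher and the contract is not fixed by the given facts.

cannot be determined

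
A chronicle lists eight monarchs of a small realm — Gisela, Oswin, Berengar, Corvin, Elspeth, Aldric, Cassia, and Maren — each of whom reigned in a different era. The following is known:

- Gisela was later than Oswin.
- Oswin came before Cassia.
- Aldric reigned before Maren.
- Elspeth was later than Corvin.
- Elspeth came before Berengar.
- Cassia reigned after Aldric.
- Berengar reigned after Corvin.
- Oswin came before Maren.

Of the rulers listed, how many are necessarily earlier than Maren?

Directly stated before Maren: Aldric and Oswin.
No chain forces Elspeth (or any of the others) ahead of Maren.
That's Aldric and Oswin — 2 in all.

2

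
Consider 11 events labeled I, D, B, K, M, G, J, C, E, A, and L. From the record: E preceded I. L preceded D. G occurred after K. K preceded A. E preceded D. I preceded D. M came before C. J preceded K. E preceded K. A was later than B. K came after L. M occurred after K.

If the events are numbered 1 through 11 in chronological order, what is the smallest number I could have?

2

E must come before I — 1 forced predecessor.
Nothing else is forced ahead of I, so its earliest slot is position 1 + 1 = 2.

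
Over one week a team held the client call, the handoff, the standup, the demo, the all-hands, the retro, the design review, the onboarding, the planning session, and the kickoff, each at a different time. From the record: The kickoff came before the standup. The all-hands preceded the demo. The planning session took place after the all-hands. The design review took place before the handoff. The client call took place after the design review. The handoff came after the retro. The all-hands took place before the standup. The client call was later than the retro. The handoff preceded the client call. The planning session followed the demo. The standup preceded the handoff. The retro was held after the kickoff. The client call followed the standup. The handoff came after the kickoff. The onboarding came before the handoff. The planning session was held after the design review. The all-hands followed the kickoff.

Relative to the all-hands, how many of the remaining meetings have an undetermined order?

3

Forced before the all-hands: the kickoff; forced after the all-hands: the client call, the demo, the handoff, the planning session, and the standup.
That leaves the design review, the onboarding, and the retro with no forced order relative to the all-hands — 3.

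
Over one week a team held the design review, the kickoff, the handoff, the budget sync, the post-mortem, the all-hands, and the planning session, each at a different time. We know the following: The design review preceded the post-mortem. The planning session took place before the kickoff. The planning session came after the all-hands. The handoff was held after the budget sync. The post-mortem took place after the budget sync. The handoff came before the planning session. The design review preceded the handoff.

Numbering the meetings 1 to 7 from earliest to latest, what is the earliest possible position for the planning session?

The all-hands, the budget sync, the design review, and the handoff must all come before the planning session — 4 forced predecessors.
Nothing else is forced ahead of the planning session, so its earliest slot is position 4 + 1 = 5.

5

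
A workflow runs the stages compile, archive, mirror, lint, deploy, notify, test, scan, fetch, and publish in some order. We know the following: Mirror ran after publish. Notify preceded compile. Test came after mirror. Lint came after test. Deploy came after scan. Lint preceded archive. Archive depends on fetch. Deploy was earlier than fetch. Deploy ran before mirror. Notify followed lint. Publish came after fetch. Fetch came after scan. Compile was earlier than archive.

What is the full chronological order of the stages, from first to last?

The constraints fix every adjacent pair, so only one ordering works:
scan → deploy → fetch → publish → mirror → test → lint → notify → compile → archive.

scan, deploy, fetch, publish, mirror, test, lint, notify, compile, archive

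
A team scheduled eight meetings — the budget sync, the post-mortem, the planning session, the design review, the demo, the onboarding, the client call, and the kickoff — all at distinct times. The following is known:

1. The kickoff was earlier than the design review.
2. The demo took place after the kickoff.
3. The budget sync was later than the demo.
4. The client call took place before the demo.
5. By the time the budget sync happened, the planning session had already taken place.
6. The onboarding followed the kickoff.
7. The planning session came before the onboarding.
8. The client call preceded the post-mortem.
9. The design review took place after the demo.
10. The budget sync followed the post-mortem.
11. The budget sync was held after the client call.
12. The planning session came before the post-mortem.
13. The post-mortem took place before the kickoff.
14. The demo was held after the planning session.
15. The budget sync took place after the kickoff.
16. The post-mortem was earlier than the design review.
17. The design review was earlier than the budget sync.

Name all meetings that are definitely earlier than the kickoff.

Directly stated before the kickoff: the post-mortem.
The client call reaches the kickoff via the client call → the post-mortem → the kickoff.
The planning session reaches the kickoff via the planning session → the post-mortem → the kickoff.
No chain forces the design review (or any of the others) ahead of the kickoff.

the client call, the planning session, the post-mortem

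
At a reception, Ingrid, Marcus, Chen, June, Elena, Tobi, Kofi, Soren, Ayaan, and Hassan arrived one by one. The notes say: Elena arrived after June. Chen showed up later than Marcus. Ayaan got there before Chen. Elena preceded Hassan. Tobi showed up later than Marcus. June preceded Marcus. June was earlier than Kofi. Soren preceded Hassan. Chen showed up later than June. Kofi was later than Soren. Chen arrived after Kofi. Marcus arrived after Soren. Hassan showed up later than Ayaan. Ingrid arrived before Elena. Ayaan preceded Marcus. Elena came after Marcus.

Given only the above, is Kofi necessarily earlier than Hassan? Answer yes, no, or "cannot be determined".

No chain of stated constraints runs from Kofi to Hassan, and none runs from Hassan to Kofi either.
So the relative order of Kofi and Hassan is not fixed by the given facts.

cannot be determined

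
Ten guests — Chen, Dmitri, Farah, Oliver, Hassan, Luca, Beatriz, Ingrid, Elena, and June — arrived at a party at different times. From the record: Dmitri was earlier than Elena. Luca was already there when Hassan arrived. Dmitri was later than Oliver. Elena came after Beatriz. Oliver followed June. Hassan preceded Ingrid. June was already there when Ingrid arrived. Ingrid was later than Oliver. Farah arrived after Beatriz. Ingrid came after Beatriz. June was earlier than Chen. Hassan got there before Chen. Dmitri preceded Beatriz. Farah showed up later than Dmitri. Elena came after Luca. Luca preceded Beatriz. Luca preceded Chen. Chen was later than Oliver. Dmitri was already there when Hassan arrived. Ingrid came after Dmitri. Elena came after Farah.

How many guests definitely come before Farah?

5

Directly stated before Farah: Beatriz and Dmitri.
June reaches Farah via June → Oliver → Dmitri → Farah.
Luca reaches Farah via Luca → Beatriz → Farah.
Oliver reaches Farah via Oliver → Dmitri → Farah.
No chain forces Hassan (or any of the others) ahead of Farah.
That's Beatriz, Dmitri, June, Luca, and Oliver — 5 in all.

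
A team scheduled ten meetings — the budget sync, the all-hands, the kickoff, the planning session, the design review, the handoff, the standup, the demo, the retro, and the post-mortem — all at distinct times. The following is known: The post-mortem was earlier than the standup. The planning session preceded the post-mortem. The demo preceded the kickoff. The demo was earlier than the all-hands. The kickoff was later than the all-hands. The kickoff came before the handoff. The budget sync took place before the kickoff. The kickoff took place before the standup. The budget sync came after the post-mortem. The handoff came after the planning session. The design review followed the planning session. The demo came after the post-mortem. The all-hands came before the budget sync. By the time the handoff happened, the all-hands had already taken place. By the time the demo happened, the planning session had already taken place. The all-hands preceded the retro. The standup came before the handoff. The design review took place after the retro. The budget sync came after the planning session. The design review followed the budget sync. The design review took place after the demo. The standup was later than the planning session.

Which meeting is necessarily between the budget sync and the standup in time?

Tracing the constraints gives the budget sync → the kickoff → the standup, so the kickoff sits after the budget sync and before the standup.
No other meeting is forced both after the budget sync and before the standup.

the kickoff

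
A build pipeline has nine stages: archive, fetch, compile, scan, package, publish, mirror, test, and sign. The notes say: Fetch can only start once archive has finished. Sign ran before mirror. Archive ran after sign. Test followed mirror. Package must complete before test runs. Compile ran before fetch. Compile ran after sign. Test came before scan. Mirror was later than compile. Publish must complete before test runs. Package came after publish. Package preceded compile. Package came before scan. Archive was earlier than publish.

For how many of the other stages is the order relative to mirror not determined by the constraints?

1

Forced before mirror: archive, compile, package, publish, and sign; forced after mirror: scan and test.
That leaves fetch with no forced order relative to mirror — 1.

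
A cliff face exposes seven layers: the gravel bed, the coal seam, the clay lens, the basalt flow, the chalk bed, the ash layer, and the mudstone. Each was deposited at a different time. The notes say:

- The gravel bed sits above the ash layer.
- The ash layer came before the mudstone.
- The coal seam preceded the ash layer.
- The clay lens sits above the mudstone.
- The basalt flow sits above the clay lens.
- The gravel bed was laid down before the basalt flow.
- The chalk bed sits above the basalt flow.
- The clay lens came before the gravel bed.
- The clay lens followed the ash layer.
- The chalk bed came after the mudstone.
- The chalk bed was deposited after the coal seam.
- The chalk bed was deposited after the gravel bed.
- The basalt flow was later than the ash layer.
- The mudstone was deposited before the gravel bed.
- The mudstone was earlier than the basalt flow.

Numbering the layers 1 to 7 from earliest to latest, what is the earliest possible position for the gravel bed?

5

The ash layer, the clay lens, the coal seam, and the mudstone must all come before the gravel bed — 4 forced predecessors.
Nothing else is forced ahead of the gravel bed, so its earliest slot is position 4 + 1 = 5.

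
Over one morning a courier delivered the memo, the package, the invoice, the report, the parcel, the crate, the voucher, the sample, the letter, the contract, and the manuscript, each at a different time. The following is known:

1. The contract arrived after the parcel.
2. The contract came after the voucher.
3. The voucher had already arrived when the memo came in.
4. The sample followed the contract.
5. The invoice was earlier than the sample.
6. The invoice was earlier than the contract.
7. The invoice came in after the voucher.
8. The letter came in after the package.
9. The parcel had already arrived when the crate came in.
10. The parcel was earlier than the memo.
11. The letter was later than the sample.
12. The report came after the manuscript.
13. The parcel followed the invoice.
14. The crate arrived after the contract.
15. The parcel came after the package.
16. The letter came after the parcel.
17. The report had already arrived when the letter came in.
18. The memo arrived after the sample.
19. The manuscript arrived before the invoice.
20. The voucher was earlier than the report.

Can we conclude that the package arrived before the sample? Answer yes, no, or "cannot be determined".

Chain the constraints: the package → the parcel → the contract → the sample. Each link is directly stated, so the package comes before the sample.

yes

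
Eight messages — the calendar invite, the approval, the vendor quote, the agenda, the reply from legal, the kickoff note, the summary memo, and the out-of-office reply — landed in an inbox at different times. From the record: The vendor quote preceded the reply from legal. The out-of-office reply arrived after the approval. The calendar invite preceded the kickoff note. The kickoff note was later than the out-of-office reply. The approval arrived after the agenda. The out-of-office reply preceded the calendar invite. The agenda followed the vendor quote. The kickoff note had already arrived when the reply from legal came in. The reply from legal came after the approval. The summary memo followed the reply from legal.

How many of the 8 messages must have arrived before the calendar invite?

Directly stated before the calendar invite: the out-of-office reply.
The agenda reaches the calendar invite via the agenda → the approval → the out-of-office reply → the calendar invite.
The approval reaches the calendar invite via the approval → the out-of-office reply → the calendar invite.
The vendor quote reaches the calendar invite via the vendor quote → the agenda → the approval → the out-of-office reply → the calendar invite.
No chain forces the kickoff note (or any of the others) ahead of the calendar invite.
That's the agenda, the approval, the out-of-office reply, and the vendor quote — 4 in all.

4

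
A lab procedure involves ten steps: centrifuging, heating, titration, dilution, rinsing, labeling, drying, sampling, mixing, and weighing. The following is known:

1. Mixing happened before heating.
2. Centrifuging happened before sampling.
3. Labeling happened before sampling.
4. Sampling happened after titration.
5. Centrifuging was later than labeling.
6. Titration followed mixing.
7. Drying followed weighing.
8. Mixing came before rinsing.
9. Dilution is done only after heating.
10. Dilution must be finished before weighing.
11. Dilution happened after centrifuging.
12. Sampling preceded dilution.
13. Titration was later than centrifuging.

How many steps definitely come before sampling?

Directly stated before sampling: centrifuging, labeling, and titration.
Mixing reaches sampling via mixing → titration → sampling.
That's centrifuging, labeling, mixing, and titration — 4 in all.

4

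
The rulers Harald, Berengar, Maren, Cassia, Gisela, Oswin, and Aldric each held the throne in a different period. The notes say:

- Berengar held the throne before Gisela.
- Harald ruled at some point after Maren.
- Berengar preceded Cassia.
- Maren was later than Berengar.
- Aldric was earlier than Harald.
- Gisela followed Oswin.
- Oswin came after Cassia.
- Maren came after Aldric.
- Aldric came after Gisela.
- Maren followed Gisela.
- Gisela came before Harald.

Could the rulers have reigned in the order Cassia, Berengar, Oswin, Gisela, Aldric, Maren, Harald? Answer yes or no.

The constraints require Berengar before Cassia, but in the proposed sequence Cassia appears ahead of Berengar. That one violation is enough.

no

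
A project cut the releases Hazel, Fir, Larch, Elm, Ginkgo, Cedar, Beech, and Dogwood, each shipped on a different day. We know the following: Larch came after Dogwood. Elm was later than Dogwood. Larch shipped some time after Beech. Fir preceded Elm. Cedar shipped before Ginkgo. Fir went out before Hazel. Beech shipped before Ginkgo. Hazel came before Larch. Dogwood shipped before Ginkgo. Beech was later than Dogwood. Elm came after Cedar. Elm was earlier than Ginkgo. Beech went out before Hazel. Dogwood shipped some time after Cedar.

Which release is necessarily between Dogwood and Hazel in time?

Tracing the constraints gives Dogwood → Beech → Hazel, so Beech sits after Dogwood and before Hazel.
No other release is forced both after Dogwood and before Hazel.

Beech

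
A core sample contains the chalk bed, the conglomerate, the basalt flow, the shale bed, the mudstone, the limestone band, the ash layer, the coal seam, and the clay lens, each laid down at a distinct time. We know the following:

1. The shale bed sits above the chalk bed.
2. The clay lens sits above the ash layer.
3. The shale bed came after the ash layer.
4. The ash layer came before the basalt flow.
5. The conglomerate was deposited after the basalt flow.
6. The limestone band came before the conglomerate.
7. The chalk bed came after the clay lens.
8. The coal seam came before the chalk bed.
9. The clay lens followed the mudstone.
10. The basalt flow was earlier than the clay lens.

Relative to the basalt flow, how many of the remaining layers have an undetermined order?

Forced before the basalt flow: the ash layer; forced after the basalt flow: the chalk bed, the clay lens, the conglomerate, and the shale bed.
That leaves the coal seam, the limestone band, and the mudstone with no forced order relative to the basalt flow — 3.

3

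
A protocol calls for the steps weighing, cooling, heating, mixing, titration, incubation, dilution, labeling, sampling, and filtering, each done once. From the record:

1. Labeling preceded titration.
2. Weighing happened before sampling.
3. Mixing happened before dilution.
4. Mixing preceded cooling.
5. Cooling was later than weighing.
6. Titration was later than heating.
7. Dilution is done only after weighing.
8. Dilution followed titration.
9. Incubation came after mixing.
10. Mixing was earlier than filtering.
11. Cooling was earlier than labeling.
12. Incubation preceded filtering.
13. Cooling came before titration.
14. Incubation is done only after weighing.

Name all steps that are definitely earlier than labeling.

cooling, mixing, weighing

Directly stated before labeling: cooling.
Mixing reaches labeling via mixing → cooling → labeling.
Weighing reaches labeling via weighing → cooling → labeling.
No chain forces dilution (or any of the others) ahead of labeling.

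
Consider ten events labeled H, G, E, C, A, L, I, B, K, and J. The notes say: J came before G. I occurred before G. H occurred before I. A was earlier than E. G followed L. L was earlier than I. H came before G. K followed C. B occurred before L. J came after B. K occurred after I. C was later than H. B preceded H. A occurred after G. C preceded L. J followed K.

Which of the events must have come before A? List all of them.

B, C, G, H, I, J, K, L

Directly stated before A: G.
B reaches A via B → J → G → A.
C reaches A via C → L → G → A.
H reaches A via H → G → A.
Likewise I, J, K, and L each reach A by chaining the stated constraints.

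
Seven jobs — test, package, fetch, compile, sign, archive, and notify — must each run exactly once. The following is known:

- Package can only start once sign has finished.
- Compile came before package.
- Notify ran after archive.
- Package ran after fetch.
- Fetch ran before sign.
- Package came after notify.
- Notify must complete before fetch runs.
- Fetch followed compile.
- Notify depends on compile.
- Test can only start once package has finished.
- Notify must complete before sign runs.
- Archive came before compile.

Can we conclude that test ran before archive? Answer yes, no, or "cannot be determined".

Tracing the constraints gives archive → notify → package → test, so archive must come before test.
That means test cannot be before archive.

no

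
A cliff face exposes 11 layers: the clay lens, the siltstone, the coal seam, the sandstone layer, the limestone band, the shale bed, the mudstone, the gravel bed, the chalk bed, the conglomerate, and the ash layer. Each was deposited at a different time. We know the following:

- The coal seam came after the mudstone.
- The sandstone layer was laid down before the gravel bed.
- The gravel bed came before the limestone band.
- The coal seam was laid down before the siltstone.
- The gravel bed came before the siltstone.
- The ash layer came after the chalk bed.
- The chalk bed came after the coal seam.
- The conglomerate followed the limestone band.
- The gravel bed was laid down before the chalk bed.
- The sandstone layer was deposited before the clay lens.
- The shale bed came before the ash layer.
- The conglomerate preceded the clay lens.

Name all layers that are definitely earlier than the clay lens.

Directly stated before the clay lens: the conglomerate and the sandstone layer.
The gravel bed reaches the clay lens via the gravel bed → the limestone band → the conglomerate → the clay lens.
The limestone band reaches the clay lens via the limestone band → the conglomerate → the clay lens.

the conglomerate, the gravel bed, the limestone band, the sandstone layer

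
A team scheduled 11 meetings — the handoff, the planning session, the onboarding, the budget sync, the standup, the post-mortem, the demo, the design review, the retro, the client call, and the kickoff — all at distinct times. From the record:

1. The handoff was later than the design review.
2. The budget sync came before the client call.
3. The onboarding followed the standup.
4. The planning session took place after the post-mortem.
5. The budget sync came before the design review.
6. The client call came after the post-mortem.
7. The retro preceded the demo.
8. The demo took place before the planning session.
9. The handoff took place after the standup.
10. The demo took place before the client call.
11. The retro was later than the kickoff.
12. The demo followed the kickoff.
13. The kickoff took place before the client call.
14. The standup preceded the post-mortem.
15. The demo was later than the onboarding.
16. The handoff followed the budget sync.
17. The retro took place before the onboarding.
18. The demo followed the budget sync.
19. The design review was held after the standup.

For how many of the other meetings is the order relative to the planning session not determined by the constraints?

Forced before the planning session: the budget sync, the demo, the kickoff, the onboarding, the post-mortem, the retro, and the standup.
That leaves the client call, the design review, and the handoff with no forced order relative to the planning session — 3.

3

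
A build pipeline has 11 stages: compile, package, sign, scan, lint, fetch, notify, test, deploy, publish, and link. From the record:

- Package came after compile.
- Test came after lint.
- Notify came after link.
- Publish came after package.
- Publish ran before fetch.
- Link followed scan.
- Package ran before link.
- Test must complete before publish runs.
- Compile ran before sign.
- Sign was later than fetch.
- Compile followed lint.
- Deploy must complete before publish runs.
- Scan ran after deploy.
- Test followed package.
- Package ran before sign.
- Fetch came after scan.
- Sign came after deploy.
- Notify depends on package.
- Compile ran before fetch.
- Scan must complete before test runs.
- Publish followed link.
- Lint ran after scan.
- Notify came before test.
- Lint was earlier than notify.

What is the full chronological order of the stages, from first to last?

The constraints fix every adjacent pair, so only one ordering works:
deploy → scan → lint → compile → package → link → notify → test → publish → fetch → sign.

deploy, scan, lint, compile, package, link, notify, test, publish, fetch, sign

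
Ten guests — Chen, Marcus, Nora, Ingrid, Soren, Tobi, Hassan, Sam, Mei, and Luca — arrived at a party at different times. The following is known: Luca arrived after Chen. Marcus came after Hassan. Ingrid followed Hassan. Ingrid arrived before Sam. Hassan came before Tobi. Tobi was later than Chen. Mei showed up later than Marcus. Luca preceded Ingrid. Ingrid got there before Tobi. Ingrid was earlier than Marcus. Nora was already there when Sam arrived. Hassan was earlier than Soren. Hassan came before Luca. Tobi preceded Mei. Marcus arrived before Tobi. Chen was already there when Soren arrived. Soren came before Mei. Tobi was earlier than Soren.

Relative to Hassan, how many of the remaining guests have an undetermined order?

Forced after Hassan: Ingrid, Luca, Marcus, Mei, Sam, Soren, and Tobi.
That leaves Chen and Nora with no forced order relative to Hassan — 2.

2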